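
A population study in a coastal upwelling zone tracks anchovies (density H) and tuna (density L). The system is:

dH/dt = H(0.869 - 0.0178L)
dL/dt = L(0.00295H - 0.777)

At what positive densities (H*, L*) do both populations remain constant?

Set dL/dt = 0 with L > 0: 0.00295H - 0.777 = 0, so H* = 0.777/0.00295 = 263.
Set dH/dt = 0 with H > 0: 0.869 - 0.0178L = 0, so L* = 0.869/0.0178 = 48.8.

H* ≈ 263, L* ≈ 48.8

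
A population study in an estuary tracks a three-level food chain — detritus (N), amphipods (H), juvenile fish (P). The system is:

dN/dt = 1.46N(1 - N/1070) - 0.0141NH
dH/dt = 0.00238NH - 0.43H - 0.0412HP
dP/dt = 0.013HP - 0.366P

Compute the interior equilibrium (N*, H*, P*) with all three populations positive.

N* ≈ 779, H* ≈ 28.2, P* ≈ 34.6

From dP/dt = 0: 0.013H* = 0.366, so H* = 28.2.
From dN/dt = 0: 1.46(1 - N*/1070) = 0.0141·28.2, giving N* = 1070·(1 - 0.272) = 779.
From dH/dt = 0: 0.00238·779 - 0.43 = 0.0412P*, so P* = 1.42/0.0412 = 34.6.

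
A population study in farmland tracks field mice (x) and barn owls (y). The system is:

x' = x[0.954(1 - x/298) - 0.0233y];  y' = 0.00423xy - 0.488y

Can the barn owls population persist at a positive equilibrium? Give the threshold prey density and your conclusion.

The predator equation gives dy/dt > 0 only when x > 0.488/0.00423 = 115.
Without the predator, x → K = 298. Since 298 > 115, the predator can invade and persist.

Threshold x = 115; K > 115, so yes, the predator persists.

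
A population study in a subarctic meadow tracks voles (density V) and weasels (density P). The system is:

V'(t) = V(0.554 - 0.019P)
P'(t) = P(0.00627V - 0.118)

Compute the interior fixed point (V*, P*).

V* ≈ 18.8, P* ≈ 29.2

Set dP/dt = 0 with P > 0: 0.00627V - 0.118 = 0, so V* = 0.118/0.00627 = 18.8.
Set dV/dt = 0 with V > 0: 0.554 - 0.019P = 0, so P* = 0.554/0.019 = 29.2.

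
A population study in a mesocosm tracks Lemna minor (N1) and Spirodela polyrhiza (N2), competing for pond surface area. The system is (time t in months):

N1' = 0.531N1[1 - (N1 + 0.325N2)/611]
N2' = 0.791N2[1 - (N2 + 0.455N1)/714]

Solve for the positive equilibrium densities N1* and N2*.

N1* ≈ 445, N2* ≈ 512

Setting both brackets to zero gives the nullclines N1 + 0.325N2 = 611 and 0.455N1 + N2 = 714.
Substituting N2 = 714 - 0.455N1 into the first: N1(1 - 0.325·0.455) = 611 - 0.325·714.
So N1* = 379/0.852 = 445, and then N2* = 714 - 0.455·445 = 512.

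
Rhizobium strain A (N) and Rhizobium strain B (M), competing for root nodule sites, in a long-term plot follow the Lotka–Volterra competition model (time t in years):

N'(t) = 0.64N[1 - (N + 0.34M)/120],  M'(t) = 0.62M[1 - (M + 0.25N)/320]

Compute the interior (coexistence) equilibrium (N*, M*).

N* ≈ 12.2, M* ≈ 317

Setting both brackets to zero gives the nullclines N + 0.34M = 120 and 0.25N + M = 320.
Substituting M = 320 - 0.25N into the first: N(1 - 0.34·0.25) = 120 - 0.34·320.
So N* = 11.2/0.915 = 12.2, and then M* = 320 - 0.25·12.2 = 317.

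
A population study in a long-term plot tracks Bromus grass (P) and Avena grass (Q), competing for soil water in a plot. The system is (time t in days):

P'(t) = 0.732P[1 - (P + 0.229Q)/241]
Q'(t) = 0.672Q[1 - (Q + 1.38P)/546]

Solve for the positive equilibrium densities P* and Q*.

P* ≈ 170, Q* ≈ 312

Setting both brackets to zero gives the nullclines P + 0.229Q = 241 and 1.38P + Q = 546.
Substituting Q = 546 - 1.38P into the first: P(1 - 0.229·1.38) = 241 - 0.229·546.
So P* = 116/0.684 = 170, and then Q* = 546 - 1.38·170 = 312.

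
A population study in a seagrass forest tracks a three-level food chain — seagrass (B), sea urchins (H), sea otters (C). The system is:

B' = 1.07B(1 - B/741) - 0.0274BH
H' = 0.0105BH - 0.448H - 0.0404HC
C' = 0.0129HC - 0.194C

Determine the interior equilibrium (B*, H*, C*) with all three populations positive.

B* ≈ 456, H* ≈ 15, C* ≈ 107

From dC/dt = 0: 0.0129H* = 0.194, so H* = 15.
From dB/dt = 0: 1.07(1 - B*/741) = 0.0274·15, giving B* = 741·(1 - 0.385) = 456.
From dH/dt = 0: 0.0105·456 - 0.448 = 0.0404C*, so C* = 4.34/0.0404 = 107.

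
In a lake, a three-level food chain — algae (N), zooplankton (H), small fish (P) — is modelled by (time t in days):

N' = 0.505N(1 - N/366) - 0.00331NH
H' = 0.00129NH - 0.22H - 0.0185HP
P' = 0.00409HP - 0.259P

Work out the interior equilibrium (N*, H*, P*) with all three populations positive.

N* ≈ 214, H* ≈ 63.3, P* ≈ 3.04

From dP/dt = 0: 0.00409H* = 0.259, so H* = 63.3.
From dN/dt = 0: 0.505(1 - N*/366) = 0.00331·63.3, giving N* = 366·(1 - 0.415) = 214.
From dH/dt = 0: 0.00129·214 - 0.22 = 0.0185P*, so P* = 0.0562/0.0185 = 3.04.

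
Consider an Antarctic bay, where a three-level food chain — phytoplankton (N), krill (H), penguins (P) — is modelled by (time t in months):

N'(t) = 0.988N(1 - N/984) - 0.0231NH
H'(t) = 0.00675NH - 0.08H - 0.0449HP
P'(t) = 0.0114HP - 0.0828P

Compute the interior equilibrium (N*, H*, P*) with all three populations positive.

N* ≈ 817, H* ≈ 7.26, P* ≈ 121

From dP/dt = 0: 0.0114H* = 0.0828, so H* = 7.26.
From dN/dt = 0: 0.988(1 - N*/984) = 0.0231·7.26, giving N* = 984·(1 - 0.17) = 817.
From dH/dt = 0: 0.00675·817 - 0.08 = 0.0449P*, so P* = 5.43/0.0449 = 121.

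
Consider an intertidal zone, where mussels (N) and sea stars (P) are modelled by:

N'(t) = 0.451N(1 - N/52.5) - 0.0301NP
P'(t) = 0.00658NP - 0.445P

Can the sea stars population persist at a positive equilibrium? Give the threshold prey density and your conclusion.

The predator equation gives dP/dt > 0 only when N > 0.445/0.00658 = 67.6.
Without the predator, N → K = 52.5. Since 52.5 < 67.6, the predator cannot invade.

Threshold N = 67.6; K < 67.6, so no, the predator goes extinct.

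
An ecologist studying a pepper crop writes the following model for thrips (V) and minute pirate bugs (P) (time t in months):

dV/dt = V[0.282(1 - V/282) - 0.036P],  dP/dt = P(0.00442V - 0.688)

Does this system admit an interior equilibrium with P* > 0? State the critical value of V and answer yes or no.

The predator equation gives dP/dt > 0 only when V > 0.688/0.00442 = 156.
Without the predator, V → K = 282. Since 282 > 156, the predator can invade and persist.

Threshold V = 156; K > 156, so yes, the predator persists.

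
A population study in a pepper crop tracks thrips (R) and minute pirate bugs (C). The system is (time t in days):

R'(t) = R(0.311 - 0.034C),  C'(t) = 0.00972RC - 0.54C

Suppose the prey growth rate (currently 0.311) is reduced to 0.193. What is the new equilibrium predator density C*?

At the interior fixed point, setting dR/dt = 0 with R > 0 fixes C* = (prey growth rate)/(RC coefficient) — independent of the other coefficients.
With the change, C* = 0.193/0.034 = 5.68; it falls from 9.15.

C* ≈ 5.68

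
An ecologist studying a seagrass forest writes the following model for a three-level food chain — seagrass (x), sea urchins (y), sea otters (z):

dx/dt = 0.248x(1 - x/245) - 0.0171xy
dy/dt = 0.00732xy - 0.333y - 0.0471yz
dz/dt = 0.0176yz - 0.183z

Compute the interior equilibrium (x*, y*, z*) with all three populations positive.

x* ≈ 69.3, y* ≈ 10.4, z* ≈ 3.71

From dz/dt = 0: 0.0176y* = 0.183, so y* = 10.4.
From dx/dt = 0: 0.248(1 - x*/245) = 0.0171·10.4, giving x* = 245·(1 - 0.717) = 69.3.
From dy/dt = 0: 0.00732·69.3 - 0.333 = 0.0471z*, so z* = 0.175/0.0471 = 3.71.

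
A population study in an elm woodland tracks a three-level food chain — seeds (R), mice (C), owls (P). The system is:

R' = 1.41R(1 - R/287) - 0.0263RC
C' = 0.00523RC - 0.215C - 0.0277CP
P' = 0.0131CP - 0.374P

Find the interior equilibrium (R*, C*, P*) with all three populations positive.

R* ≈ 134, C* ≈ 28.5, P* ≈ 17.6

From dP/dt = 0: 0.0131C* = 0.374, so C* = 28.5.
From dR/dt = 0: 1.41(1 - R*/287) = 0.0263·28.5, giving R* = 287·(1 - 0.533) = 134.
From dC/dt = 0: 0.00523·134 - 0.215 = 0.0277P*, so P* = 0.487/0.0277 = 17.6.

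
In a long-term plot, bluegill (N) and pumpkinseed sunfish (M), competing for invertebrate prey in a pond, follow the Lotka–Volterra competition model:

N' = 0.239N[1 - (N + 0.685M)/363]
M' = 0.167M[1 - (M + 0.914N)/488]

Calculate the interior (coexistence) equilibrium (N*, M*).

Setting both brackets to zero gives the nullclines N + 0.685M = 363 and 0.914N + M = 488.
Substituting M = 488 - 0.914N into the first: N(1 - 0.685·0.914) = 363 - 0.685·488.
So N* = 28.7/0.374 = 76.8, and then M* = 488 - 0.914·76.8 = 418.

N* ≈ 76.8, M* ≈ 418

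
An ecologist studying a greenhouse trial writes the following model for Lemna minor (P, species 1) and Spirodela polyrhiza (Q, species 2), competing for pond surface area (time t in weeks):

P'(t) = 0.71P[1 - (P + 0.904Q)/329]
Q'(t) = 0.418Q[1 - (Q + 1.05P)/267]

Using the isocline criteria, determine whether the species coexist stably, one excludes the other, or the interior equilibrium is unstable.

Compare the nullcline intercepts: K1/α12 = 329/0.904 = 364 > K2 = 267; K2/α21 = 267/1.05 = 254 < K1 = 329.
Since the inequalities point opposite ways, species 1 can invade but species 2 cannot.

species 1 excludes species 2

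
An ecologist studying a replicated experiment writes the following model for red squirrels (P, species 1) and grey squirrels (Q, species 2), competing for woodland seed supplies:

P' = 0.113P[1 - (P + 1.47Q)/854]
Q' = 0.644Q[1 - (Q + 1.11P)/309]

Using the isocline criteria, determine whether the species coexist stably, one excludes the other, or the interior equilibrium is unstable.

Compare the nullcline intercepts: K1/α12 = 854/1.47 = 581 > K2 = 309; K2/α21 = 309/1.11 = 278 < K1 = 854.
Since the inequalities point opposite ways, species 1 can invade but species 2 cannot.

species 1 excludes species 2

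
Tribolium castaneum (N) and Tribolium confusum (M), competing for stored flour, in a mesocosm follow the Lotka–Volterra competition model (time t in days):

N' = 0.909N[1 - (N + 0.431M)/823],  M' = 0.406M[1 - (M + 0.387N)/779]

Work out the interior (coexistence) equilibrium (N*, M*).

N* ≈ 585, M* ≈ 553

Setting both brackets to zero gives the nullclines N + 0.431M = 823 and 0.387N + M = 779.
Substituting M = 779 - 0.387N into the first: N(1 - 0.431·0.387) = 823 - 0.431·779.
So N* = 487/0.833 = 585, and then M* = 779 - 0.387·585 = 553.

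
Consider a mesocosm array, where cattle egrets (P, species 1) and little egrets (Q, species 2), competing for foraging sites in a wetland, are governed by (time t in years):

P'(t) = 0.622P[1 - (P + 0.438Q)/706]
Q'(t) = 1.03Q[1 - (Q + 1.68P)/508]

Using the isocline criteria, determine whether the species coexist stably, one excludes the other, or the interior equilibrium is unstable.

Compare the nullcline intercepts: K1/α12 = 706/0.438 = 1610 > K2 = 508; K2/α21 = 508/1.68 = 302 < K1 = 706.
Since the inequalities point opposite ways, species 1 can invade but species 2 cannot.

species 1 excludes species 2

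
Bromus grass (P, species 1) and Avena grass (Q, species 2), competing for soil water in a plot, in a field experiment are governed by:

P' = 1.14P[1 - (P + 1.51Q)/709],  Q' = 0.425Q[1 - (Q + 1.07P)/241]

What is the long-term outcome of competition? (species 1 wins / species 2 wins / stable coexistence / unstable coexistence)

Compare the nullcline intercepts: K1/α12 = 709/1.51 = 470 > K2 = 241; K2/α21 = 241/1.07 = 225 < K1 = 709.
Since the inequalities point opposite ways, species 1 can invade but species 2 cannot.

species 1 excludes species 2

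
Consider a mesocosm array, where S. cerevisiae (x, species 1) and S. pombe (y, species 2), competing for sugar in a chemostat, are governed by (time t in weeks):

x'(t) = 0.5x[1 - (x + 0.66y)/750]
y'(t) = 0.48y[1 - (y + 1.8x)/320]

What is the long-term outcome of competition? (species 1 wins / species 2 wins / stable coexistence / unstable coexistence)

species 1 excludes species 2

Compare the nullcline intercepts: K1/α12 = 750/0.66 = 1140 > K2 = 320; K2/α21 = 320/1.8 = 178 < K1 = 750.
Since the inequalities point opposite ways, species 1 can invade but species 2 cannot.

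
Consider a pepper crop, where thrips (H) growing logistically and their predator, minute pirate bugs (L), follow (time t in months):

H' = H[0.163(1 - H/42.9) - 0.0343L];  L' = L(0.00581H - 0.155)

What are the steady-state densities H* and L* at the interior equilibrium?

H* ≈ 26.7, L* ≈ 1.8

From dL/dt = 0 with L > 0: 0.00581H* = 0.155, so H* = 26.7.
Substitute into dH/dt = 0: 0.163(1 - 26.7/42.9) = 0.0343L*.
The bracket is 0.378, giving L* = 0.0616/0.0343 = 1.8.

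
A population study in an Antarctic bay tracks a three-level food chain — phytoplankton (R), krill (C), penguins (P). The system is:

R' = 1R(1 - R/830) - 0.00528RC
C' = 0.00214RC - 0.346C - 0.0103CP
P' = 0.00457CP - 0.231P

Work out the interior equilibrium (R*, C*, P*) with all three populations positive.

R* ≈ 608, C* ≈ 50.5, P* ≈ 92.8

From dP/dt = 0: 0.00457C* = 0.231, so C* = 50.5.
From dR/dt = 0: 1(1 - R*/830) = 0.00528·50.5, giving R* = 830·(1 - 0.267) = 608.
From dC/dt = 0: 0.00214·608 - 0.346 = 0.0103P*, so P* = 0.956/0.0103 = 92.8.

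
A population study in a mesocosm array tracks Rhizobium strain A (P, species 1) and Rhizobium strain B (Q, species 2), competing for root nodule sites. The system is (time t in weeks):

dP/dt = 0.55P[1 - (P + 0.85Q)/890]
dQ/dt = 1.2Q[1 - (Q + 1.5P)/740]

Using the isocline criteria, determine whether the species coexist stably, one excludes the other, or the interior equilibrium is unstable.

species 1 excludes species 2

Compare the nullcline intercepts: K1/α12 = 890/0.85 = 1050 > K2 = 740; K2/α21 = 740/1.5 = 493 < K1 = 890.
Since the inequalities point opposite ways, species 1 can invade but species 2 cannot.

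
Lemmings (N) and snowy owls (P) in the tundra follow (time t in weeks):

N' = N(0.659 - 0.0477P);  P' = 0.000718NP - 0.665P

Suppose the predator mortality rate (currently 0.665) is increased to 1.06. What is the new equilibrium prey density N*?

At the interior fixed point, setting dP/dt = 0 with P > 0 fixes N* = (predator death rate)/(NP coefficient) — independent of the other coefficients.
With the change, N* = 1.06/0.000718 = 1480; it rises from 926.

N* ≈ 1480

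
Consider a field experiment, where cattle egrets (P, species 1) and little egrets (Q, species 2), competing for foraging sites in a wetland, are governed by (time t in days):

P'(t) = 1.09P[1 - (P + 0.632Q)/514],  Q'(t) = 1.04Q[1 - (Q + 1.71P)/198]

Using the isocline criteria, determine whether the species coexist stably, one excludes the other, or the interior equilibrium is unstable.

species 1 excludes species 2

Compare the nullcline intercepts: K1/α12 = 514/0.632 = 813 > K2 = 198; K2/α21 = 198/1.71 = 116 < K1 = 514.
Since the inequalities point opposite ways, species 1 can invade but species 2 cannot.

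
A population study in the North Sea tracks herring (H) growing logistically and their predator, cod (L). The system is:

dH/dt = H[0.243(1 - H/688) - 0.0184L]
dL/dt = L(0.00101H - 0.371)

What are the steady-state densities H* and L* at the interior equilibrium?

H* ≈ 367, L* ≈ 6.16

From dL/dt = 0 with L > 0: 0.00101H* = 0.371, so H* = 367.
Substitute into dH/dt = 0: 0.243(1 - 367/688) = 0.0184L*.
The bracket is 0.466, giving L* = 0.113/0.0184 = 6.16.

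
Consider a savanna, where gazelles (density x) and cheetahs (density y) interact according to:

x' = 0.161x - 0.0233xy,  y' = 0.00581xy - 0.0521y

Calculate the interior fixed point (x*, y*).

x* ≈ 8.97, y* ≈ 6.91

Set dy/dt = 0 with y > 0: 0.00581x - 0.0521 = 0, so x* = 0.0521/0.00581 = 8.97.
Set dx/dt = 0 with x > 0: 0.161 - 0.0233y = 0, so y* = 0.161/0.0233 = 6.91.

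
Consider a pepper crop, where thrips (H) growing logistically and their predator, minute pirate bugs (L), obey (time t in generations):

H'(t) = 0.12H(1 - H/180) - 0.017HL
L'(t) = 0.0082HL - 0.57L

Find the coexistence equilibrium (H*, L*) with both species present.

H* ≈ 69.5, L* ≈ 4.33

From dL/dt = 0 with L > 0: 0.0082H* = 0.57, so H* = 69.5.
Substitute into dH/dt = 0: 0.12(1 - 69.5/180) = 0.017L*.
The bracket is 0.614, giving L* = 0.0737/0.017 = 4.33.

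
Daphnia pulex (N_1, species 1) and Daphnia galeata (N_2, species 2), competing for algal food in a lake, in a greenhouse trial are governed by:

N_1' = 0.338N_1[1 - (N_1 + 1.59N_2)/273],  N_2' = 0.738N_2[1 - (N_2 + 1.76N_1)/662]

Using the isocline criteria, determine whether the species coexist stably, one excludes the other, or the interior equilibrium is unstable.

species 2 excludes species 1

Compare the nullcline intercepts: K1/α12 = 273/1.59 = 172 < K2 = 662; K2/α21 = 662/1.76 = 376 > K1 = 273.
Since the inequalities point opposite ways, species 2 can invade but species 1 cannot.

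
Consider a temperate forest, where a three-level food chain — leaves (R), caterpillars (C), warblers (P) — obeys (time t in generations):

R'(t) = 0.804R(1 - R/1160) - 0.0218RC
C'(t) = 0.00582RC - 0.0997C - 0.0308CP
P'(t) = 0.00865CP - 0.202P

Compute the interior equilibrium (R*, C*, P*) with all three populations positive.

R* ≈ 425, C* ≈ 23.4, P* ≈ 77.2

From dP/dt = 0: 0.00865C* = 0.202, so C* = 23.4.
From dR/dt = 0: 0.804(1 - R*/1160) = 0.0218·23.4, giving R* = 1160·(1 - 0.633) = 425.
From dC/dt = 0: 0.00582·425 - 0.0997 = 0.0308P*, so P* = 2.38/0.0308 = 77.2.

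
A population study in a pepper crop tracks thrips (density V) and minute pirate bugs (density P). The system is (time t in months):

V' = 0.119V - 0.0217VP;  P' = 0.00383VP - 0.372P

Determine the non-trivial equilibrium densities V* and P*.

Set dP/dt = 0 with P > 0: 0.00383V - 0.372 = 0, so V* = 0.372/0.00383 = 97.1.
Set dV/dt = 0 with V > 0: 0.119 - 0.0217P = 0, so P* = 0.119/0.0217 = 5.48.

V* ≈ 97.1, P* ≈ 5.48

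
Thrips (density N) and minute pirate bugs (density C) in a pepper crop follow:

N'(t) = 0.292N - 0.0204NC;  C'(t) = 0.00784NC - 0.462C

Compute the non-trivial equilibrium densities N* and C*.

N* ≈ 58.9, C* ≈ 14.3

Set dC/dt = 0 with C > 0: 0.00784N - 0.462 = 0, so N* = 0.462/0.00784 = 58.9.
Set dN/dt = 0 with N > 0: 0.292 - 0.0204C = 0, so C* = 0.292/0.0204 = 14.3.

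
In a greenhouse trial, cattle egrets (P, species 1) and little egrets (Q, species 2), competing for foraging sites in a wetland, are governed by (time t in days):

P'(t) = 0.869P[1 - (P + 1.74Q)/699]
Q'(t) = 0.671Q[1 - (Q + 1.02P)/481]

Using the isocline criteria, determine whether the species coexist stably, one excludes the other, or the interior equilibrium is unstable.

unstable coexistence (outcome depends on initial conditions)

Compare the nullcline intercepts: K1/α12 = 699/1.74 = 402 < K2 = 481; K2/α21 = 481/1.02 = 472 < K1 = 699.
Since both are reversed, neither can invade when rare; the interior point is a saddle.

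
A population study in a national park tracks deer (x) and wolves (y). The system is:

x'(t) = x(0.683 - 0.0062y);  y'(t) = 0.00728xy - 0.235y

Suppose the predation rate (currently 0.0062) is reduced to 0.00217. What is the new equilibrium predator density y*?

y* ≈ 315

At the interior fixed point, setting dx/dt = 0 with x > 0 fixes y* = (prey growth rate)/(xy coefficient) — independent of the other coefficients.
With the change, y* = 0.683/0.00217 = 315; it rises from 110.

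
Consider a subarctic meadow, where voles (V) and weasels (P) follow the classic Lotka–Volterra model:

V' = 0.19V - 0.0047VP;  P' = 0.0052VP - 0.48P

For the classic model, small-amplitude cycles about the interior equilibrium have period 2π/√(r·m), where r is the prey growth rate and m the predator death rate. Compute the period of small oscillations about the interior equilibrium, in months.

T ≈ 20.8 months

Here r = 0.19 and m = 0.48, so r·m = 0.0912.
ω = √0.0912 = 0.302 per month, hence T = 2π/ω ≈ 20.8 months.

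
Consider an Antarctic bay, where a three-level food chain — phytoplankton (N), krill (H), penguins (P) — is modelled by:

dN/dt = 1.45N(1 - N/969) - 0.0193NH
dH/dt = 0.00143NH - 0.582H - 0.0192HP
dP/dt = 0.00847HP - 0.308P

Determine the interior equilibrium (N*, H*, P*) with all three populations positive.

From dP/dt = 0: 0.00847H* = 0.308, so H* = 36.4.
From dN/dt = 0: 1.45(1 - N*/969) = 0.0193·36.4, giving N* = 969·(1 - 0.484) = 500.
From dH/dt = 0: 0.00143·500 - 0.582 = 0.0192P*, so P* = 0.133/0.0192 = 6.93.

N* ≈ 500, H* ≈ 36.4, P* ≈ 6.93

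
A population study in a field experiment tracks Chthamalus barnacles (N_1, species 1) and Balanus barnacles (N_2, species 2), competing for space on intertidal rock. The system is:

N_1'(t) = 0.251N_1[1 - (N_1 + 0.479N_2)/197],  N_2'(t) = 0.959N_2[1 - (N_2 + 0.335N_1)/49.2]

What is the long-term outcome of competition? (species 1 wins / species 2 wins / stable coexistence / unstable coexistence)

species 1 excludes species 2

Compare the nullcline intercepts: K1/α12 = 197/0.479 = 411 > K2 = 49.2; K2/α21 = 49.2/0.335 = 147 < K1 = 197.
Since the inequalities point opposite ways, species 1 can invade but species 2 cannot.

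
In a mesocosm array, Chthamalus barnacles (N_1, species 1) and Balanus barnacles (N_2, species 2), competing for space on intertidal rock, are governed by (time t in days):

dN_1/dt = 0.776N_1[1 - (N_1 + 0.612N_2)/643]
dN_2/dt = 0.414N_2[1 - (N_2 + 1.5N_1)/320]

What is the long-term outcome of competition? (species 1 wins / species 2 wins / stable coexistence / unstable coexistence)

species 1 excludes species 2

Compare the nullcline intercepts: K1/α12 = 643/0.612 = 1050 > K2 = 320; K2/α21 = 320/1.5 = 213 < K1 = 643.
Since the inequalities point opposite ways, species 1 can invade but species 2 cannot.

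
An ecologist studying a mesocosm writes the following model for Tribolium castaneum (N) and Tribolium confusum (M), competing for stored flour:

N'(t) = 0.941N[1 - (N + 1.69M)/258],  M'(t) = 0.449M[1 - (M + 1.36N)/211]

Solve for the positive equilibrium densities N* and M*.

Setting both brackets to zero gives the nullclines N + 1.69M = 258 and 1.36N + M = 211.
Substituting M = 211 - 1.36N into the first: N(1 - 1.69·1.36) = 258 - 1.69·211.
So N* = -98.6/-1.3 = 75.9, and then M* = 211 - 1.36·75.9 = 108.

N* ≈ 75.9, M* ≈ 108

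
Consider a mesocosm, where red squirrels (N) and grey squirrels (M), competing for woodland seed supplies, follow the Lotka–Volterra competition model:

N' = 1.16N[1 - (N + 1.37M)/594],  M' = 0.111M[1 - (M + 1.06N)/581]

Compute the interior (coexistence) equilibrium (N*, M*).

Setting both brackets to zero gives the nullclines N + 1.37M = 594 and 1.06N + M = 581.
Substituting M = 581 - 1.06N into the first: N(1 - 1.37·1.06) = 594 - 1.37·581.
So N* = -202/-0.452 = 447, and then M* = 581 - 1.06·447 = 108.

N* ≈ 447, M* ≈ 108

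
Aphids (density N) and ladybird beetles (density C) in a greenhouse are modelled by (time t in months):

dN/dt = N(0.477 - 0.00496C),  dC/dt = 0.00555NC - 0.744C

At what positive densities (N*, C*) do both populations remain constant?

N* ≈ 134, C* ≈ 96.2

Set dC/dt = 0 with C > 0: 0.00555N - 0.744 = 0, so N* = 0.744/0.00555 = 134.
Set dN/dt = 0 with N > 0: 0.477 - 0.00496C = 0, so C* = 0.477/0.00496 = 96.2.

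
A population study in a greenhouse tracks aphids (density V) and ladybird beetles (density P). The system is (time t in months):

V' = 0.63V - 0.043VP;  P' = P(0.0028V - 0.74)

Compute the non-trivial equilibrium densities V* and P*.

V* ≈ 264, P* ≈ 14.7

Set dP/dt = 0 with P > 0: 0.0028V - 0.74 = 0, so V* = 0.74/0.0028 = 264.
Set dV/dt = 0 with V > 0: 0.63 - 0.043P = 0, so P* = 0.63/0.043 = 14.7.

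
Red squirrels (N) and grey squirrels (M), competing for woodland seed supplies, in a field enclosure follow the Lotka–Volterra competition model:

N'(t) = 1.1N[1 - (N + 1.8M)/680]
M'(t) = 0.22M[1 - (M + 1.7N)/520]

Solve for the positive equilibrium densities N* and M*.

N* ≈ 124, M* ≈ 309

Setting both brackets to zero gives the nullclines N + 1.8M = 680 and 1.7N + M = 520.
Substituting M = 520 - 1.7N into the first: N(1 - 1.8·1.7) = 680 - 1.8·520.
So N* = -256/-2.06 = 124, and then M* = 520 - 1.7·124 = 309.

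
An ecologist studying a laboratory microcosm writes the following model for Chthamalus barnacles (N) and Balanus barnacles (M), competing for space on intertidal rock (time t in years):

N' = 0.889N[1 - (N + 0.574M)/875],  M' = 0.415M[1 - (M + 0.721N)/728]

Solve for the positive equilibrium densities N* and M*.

N* ≈ 780, M* ≈ 166

Setting both brackets to zero gives the nullclines N + 0.574M = 875 and 0.721N + M = 728.
Substituting M = 728 - 0.721N into the first: N(1 - 0.574·0.721) = 875 - 0.574·728.
So N* = 457/0.586 = 780, and then M* = 728 - 0.721·780 = 166.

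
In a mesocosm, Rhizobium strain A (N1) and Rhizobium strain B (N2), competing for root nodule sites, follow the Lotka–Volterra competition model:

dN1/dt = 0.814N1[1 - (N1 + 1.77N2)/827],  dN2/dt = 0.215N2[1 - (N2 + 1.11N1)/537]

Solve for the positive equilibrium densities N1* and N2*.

Setting both brackets to zero gives the nullclines N1 + 1.77N2 = 827 and 1.11N1 + N2 = 537.
Substituting N2 = 537 - 1.11N1 into the first: N1(1 - 1.77·1.11) = 827 - 1.77·537.
So N1* = -123/-0.965 = 128, and then N2* = 537 - 1.11·128 = 395.

N1* ≈ 128, N2* ≈ 395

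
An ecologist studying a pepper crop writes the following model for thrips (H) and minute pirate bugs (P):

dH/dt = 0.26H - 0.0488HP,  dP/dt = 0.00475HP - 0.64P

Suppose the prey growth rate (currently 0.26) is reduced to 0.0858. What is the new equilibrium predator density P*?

P* ≈ 1.76

At the interior fixed point, setting dH/dt = 0 with H > 0 fixes P* = (prey growth rate)/(HP coefficient) — independent of the other coefficients.
With the change, P* = 0.0858/0.0488 = 1.76; it falls from 5.33.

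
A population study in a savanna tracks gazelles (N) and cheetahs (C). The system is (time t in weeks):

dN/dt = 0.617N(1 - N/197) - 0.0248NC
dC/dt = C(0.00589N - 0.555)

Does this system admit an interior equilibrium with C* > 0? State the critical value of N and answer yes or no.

The predator equation gives dC/dt > 0 only when N > 0.555/0.00589 = 94.2.
Without the predator, N → K = 197. Since 197 > 94.2, the predator can invade and persist.

Threshold N = 94.2; K > 94.2, so yes, the predator persists.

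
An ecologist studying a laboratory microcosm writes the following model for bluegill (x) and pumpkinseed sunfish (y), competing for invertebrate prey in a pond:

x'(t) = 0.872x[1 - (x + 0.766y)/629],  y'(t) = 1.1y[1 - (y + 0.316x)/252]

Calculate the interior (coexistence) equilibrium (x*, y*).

Setting both brackets to zero gives the nullclines x + 0.766y = 629 and 0.316x + y = 252.
Substituting y = 252 - 0.316x into the first: x(1 - 0.766·0.316) = 629 - 0.766·252.
So x* = 436/0.758 = 575, and then y* = 252 - 0.316·575 = 70.2.

x* ≈ 575, y* ≈ 70.2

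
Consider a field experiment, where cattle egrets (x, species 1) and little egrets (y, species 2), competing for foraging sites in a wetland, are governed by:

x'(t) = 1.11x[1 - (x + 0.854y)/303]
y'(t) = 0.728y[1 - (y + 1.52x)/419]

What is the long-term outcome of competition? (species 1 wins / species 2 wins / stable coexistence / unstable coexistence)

unstable coexistence (outcome depends on initial conditions)

Compare the nullcline intercepts: K1/α12 = 303/0.854 = 355 < K2 = 419; K2/α21 = 419/1.52 = 276 < K1 = 303.
Since both are reversed, neither can invade when rare; the interior point is a saddle.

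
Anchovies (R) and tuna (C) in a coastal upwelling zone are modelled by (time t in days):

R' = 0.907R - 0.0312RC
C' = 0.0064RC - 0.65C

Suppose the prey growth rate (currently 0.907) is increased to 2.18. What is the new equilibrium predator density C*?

At the interior fixed point, setting dR/dt = 0 with R > 0 fixes C* = (prey growth rate)/(RC coefficient) — independent of the other coefficients.
With the change, C* = 2.18/0.0312 = 69.9; it rises from 29.1.

C* ≈ 69.9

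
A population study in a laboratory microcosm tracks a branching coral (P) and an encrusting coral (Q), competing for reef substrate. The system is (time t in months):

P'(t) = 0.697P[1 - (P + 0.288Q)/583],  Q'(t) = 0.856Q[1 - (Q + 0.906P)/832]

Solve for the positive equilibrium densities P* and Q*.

P* ≈ 465, Q* ≈ 411

Setting both brackets to zero gives the nullclines P + 0.288Q = 583 and 0.906P + Q = 832.
Substituting Q = 832 - 0.906P into the first: P(1 - 0.288·0.906) = 583 - 0.288·832.
So P* = 343/0.739 = 465, and then Q* = 832 - 0.906·465 = 411.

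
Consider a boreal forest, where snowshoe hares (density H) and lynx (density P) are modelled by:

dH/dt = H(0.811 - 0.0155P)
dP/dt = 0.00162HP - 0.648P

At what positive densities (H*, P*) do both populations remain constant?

H* ≈ 400, P* ≈ 52.3

Set dP/dt = 0 with P > 0: 0.00162H - 0.648 = 0, so H* = 0.648/0.00162 = 400.
Set dH/dt = 0 with H > 0: 0.811 - 0.0155P = 0, so P* = 0.811/0.0155 = 52.3.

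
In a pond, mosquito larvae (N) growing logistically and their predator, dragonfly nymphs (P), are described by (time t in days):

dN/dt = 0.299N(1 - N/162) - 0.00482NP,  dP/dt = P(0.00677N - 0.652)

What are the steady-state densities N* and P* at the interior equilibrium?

From dP/dt = 0 with P > 0: 0.00677N* = 0.652, so N* = 96.3.
Substitute into dN/dt = 0: 0.299(1 - 96.3/162) = 0.00482P*.
The bracket is 0.406, giving P* = 0.121/0.00482 = 25.2.

N* ≈ 96.3, P* ≈ 25.2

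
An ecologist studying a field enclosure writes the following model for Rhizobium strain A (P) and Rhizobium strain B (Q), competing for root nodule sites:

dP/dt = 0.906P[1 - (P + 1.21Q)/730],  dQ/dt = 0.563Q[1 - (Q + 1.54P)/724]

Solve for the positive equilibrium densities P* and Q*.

P* ≈ 169, Q* ≈ 464

Setting both brackets to zero gives the nullclines P + 1.21Q = 730 and 1.54P + Q = 724.
Substituting Q = 724 - 1.54P into the first: P(1 - 1.21·1.54) = 730 - 1.21·724.
So P* = -146/-0.863 = 169, and then Q* = 724 - 1.54·169 = 464.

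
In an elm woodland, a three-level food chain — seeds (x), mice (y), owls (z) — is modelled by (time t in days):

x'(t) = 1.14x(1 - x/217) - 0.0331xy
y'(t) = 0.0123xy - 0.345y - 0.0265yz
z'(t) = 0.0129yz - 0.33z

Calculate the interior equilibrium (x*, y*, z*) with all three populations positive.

From dz/dt = 0: 0.0129y* = 0.33, so y* = 25.6.
From dx/dt = 0: 1.14(1 - x*/217) = 0.0331·25.6, giving x* = 217·(1 - 0.743) = 55.8.
From dy/dt = 0: 0.0123·55.8 - 0.345 = 0.0265z*, so z* = 0.342/0.0265 = 12.9.

x* ≈ 55.8, y* ≈ 25.6, z* ≈ 12.9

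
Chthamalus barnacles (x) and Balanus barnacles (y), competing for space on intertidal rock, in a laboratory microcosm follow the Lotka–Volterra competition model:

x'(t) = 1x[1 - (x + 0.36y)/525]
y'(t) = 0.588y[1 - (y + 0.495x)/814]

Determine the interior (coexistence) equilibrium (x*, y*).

x* ≈ 282, y* ≈ 674

Setting both brackets to zero gives the nullclines x + 0.36y = 525 and 0.495x + y = 814.
Substituting y = 814 - 0.495x into the first: x(1 - 0.36·0.495) = 525 - 0.36·814.
So x* = 232/0.822 = 282, and then y* = 814 - 0.495·282 = 674.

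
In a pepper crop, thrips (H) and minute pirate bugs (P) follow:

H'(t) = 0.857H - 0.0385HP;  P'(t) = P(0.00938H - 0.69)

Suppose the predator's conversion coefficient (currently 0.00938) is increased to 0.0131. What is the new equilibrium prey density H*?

H* ≈ 52.7

At the interior fixed point, setting dP/dt = 0 with P > 0 fixes H* = (predator death rate)/(HP coefficient) — independent of the other coefficients.
With the change, H* = 0.69/0.0131 = 52.7; it falls from 73.6.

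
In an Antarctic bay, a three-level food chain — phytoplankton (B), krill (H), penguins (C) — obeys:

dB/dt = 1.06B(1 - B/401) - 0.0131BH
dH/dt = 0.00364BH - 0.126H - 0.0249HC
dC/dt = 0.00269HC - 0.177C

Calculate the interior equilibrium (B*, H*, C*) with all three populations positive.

B* ≈ 74.9, H* ≈ 65.8, C* ≈ 5.89

From dC/dt = 0: 0.00269H* = 0.177, so H* = 65.8.
From dB/dt = 0: 1.06(1 - B*/401) = 0.0131·65.8, giving B* = 401·(1 - 0.813) = 74.9.
From dH/dt = 0: 0.00364·74.9 - 0.126 = 0.0249C*, so C* = 0.147/0.0249 = 5.89.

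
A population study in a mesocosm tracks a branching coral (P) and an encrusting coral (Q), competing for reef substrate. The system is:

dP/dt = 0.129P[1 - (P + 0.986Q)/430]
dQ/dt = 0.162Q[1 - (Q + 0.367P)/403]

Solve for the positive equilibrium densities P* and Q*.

P* ≈ 51.2, Q* ≈ 384

Setting both brackets to zero gives the nullclines P + 0.986Q = 430 and 0.367P + Q = 403.
Substituting Q = 403 - 0.367P into the first: P(1 - 0.986·0.367) = 430 - 0.986·403.
So P* = 32.6/0.638 = 51.2, and then Q* = 403 - 0.367·51.2 = 384.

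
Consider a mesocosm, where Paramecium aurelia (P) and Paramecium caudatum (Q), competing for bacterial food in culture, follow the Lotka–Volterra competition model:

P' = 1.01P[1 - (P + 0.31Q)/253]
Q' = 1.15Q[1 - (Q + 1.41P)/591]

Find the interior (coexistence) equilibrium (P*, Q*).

Setting both brackets to zero gives the nullclines P + 0.31Q = 253 and 1.41P + Q = 591.
Substituting Q = 591 - 1.41P into the first: P(1 - 0.31·1.41) = 253 - 0.31·591.
So P* = 69.8/0.563 = 124, and then Q* = 591 - 1.41·124 = 416.

P* ≈ 124, Q* ≈ 416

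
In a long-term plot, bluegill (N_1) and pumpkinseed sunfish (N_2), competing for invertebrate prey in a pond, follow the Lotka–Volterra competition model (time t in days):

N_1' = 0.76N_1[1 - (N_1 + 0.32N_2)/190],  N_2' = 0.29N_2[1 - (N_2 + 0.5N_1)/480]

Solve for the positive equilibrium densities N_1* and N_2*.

N_1* ≈ 43.3, N_2* ≈ 458

Setting both brackets to zero gives the nullclines N_1 + 0.32N_2 = 190 and 0.5N_1 + N_2 = 480.
Substituting N_2 = 480 - 0.5N_1 into the first: N_1(1 - 0.32·0.5) = 190 - 0.32·480.
So N_1* = 36.4/0.84 = 43.3, and then N_2* = 480 - 0.5·43.3 = 458.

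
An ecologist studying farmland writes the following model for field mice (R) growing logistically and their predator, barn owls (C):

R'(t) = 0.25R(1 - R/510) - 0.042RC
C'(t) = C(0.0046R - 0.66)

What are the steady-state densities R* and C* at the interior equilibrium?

From dC/dt = 0 with C > 0: 0.0046R* = 0.66, so R* = 143.
Substitute into dR/dt = 0: 0.25(1 - 143/510) = 0.042C*.
The bracket is 0.719, giving C* = 0.18/0.042 = 4.28.

R* ≈ 143, C* ≈ 4.28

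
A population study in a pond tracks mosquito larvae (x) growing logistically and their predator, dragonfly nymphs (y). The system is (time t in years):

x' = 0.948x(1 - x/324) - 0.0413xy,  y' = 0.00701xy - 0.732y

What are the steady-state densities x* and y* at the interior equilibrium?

From dy/dt = 0 with y > 0: 0.00701x* = 0.732, so x* = 104.
Substitute into dx/dt = 0: 0.948(1 - 104/324) = 0.0413y*.
The bracket is 0.678, giving y* = 0.642/0.0413 = 15.6.

x* ≈ 104, y* ≈ 15.6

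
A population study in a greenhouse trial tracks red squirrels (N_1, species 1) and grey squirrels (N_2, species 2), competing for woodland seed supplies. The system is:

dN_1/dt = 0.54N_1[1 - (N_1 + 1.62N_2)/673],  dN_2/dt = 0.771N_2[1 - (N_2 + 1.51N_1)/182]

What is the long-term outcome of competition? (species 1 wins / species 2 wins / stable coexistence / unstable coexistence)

species 1 excludes species 2

Compare the nullcline intercepts: K1/α12 = 673/1.62 = 415 > K2 = 182; K2/α21 = 182/1.51 = 121 < K1 = 673.
Since the inequalities point opposite ways, species 1 can invade but species 2 cannot.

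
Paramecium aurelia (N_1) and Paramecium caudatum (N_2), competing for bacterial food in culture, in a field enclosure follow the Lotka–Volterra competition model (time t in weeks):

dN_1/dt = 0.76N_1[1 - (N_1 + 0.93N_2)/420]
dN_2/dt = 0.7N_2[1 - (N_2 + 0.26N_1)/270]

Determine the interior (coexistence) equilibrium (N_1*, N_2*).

Setting both brackets to zero gives the nullclines N_1 + 0.93N_2 = 420 and 0.26N_1 + N_2 = 270.
Substituting N_2 = 270 - 0.26N_1 into the first: N_1(1 - 0.93·0.26) = 420 - 0.93·270.
So N_1* = 169/0.758 = 223, and then N_2* = 270 - 0.26·223 = 212.

N_1* ≈ 223, N_2* ≈ 212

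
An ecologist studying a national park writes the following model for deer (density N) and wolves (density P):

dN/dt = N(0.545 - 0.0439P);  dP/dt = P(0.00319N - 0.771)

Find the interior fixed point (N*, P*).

N* ≈ 242, P* ≈ 12.4

Set dP/dt = 0 with P > 0: 0.00319N - 0.771 = 0, so N* = 0.771/0.00319 = 242.
Set dN/dt = 0 with N > 0: 0.545 - 0.0439P = 0, so P* = 0.545/0.0439 = 12.4.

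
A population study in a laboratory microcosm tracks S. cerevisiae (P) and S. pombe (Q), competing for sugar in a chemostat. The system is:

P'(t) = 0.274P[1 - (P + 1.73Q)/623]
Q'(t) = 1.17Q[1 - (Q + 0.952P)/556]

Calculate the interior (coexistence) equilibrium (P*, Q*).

P* ≈ 524, Q* ≈ 57.3

Setting both brackets to zero gives the nullclines P + 1.73Q = 623 and 0.952P + Q = 556.
Substituting Q = 556 - 0.952P into the first: P(1 - 1.73·0.952) = 623 - 1.73·556.
So P* = -339/-0.647 = 524, and then Q* = 556 - 0.952·524 = 57.3.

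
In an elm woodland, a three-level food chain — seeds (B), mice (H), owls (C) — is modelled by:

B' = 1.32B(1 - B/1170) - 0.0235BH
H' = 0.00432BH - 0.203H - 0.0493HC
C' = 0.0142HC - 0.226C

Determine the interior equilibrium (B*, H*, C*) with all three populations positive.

From dC/dt = 0: 0.0142H* = 0.226, so H* = 15.9.
From dB/dt = 0: 1.32(1 - B*/1170) = 0.0235·15.9, giving B* = 1170·(1 - 0.283) = 838.
From dH/dt = 0: 0.00432·838 - 0.203 = 0.0493C*, so C* = 3.42/0.0493 = 69.4.

B* ≈ 838, H* ≈ 15.9, C* ≈ 69.4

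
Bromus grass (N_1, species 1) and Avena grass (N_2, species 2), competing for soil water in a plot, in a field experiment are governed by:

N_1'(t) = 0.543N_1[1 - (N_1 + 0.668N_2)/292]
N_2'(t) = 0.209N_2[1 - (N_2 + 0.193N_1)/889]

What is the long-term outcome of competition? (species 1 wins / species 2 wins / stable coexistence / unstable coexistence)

Compare the nullcline intercepts: K1/α12 = 292/0.668 = 437 < K2 = 889; K2/α21 = 889/0.193 = 4610 > K1 = 292.
Since the inequalities point opposite ways, species 2 can invade but species 1 cannot.

species 2 excludes species 1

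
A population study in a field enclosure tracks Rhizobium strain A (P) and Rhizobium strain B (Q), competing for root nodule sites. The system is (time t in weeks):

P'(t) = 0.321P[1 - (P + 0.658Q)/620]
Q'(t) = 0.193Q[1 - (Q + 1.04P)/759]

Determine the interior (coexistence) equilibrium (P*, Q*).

Setting both brackets to zero gives the nullclines P + 0.658Q = 620 and 1.04P + Q = 759.
Substituting Q = 759 - 1.04P into the first: P(1 - 0.658·1.04) = 620 - 0.658·759.
So P* = 121/0.316 = 382, and then Q* = 759 - 1.04·382 = 362.

P* ≈ 382, Q* ≈ 362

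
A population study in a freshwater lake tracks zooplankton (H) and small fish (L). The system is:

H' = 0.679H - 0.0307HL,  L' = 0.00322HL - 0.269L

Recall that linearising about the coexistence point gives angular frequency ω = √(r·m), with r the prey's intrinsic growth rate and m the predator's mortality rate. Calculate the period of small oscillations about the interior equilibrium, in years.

T ≈ 14.7 years

Here r = 0.679 and m = 0.269, so r·m = 0.183.
ω = √0.183 = 0.427 per year, hence T = 2π/ω ≈ 14.7 years.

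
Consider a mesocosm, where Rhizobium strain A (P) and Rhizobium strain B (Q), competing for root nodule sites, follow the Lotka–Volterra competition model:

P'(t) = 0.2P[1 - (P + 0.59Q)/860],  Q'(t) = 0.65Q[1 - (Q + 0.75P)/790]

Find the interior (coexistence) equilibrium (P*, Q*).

Setting both brackets to zero gives the nullclines P + 0.59Q = 860 and 0.75P + Q = 790.
Substituting Q = 790 - 0.75P into the first: P(1 - 0.59·0.75) = 860 - 0.59·790.
So P* = 394/0.557 = 707, and then Q* = 790 - 0.75·707 = 260.

P* ≈ 707, Q* ≈ 260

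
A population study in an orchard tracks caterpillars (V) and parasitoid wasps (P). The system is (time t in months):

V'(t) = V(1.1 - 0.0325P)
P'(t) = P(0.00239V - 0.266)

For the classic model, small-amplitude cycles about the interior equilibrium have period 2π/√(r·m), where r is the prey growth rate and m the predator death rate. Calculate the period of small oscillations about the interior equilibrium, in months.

T ≈ 11.6 months

Here r = 1.1 and m = 0.266, so r·m = 0.293.
ω = √0.293 = 0.541 per month, hence T = 2π/ω ≈ 11.6 months.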